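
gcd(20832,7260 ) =12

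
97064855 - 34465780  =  62599075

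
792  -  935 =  - 143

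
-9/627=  - 3/209 = - 0.01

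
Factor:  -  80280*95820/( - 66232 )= 961553700/8279 = 2^2*3^3*5^2*17^(-1)*223^1*487^(-1)*1597^1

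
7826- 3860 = 3966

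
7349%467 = 344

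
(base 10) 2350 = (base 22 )4ii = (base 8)4456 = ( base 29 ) 2n1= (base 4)210232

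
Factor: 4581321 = 3^1* 1527107^1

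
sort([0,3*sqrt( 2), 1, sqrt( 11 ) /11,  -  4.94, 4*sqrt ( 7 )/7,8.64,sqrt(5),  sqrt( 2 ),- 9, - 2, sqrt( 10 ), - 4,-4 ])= [-9  , - 4.94,-4, - 4 ,-2, 0, sqrt( 11)/11, 1, sqrt( 2),  4 * sqrt (7)/7,sqrt (5 ), sqrt( 10 ), 3 *sqrt( 2 ), 8.64 ]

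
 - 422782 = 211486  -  634268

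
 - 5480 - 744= - 6224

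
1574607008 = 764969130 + 809637878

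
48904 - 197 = 48707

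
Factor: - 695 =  - 5^1 * 139^1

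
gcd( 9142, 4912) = 2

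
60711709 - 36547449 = 24164260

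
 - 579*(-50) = 28950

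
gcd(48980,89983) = 1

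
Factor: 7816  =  2^3 * 977^1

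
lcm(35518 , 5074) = 35518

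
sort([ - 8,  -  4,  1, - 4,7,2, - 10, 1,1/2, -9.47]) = [-10, - 9.47,-8,-4, - 4, 1/2,1,1,2,7 ]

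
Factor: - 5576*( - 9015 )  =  2^3 * 3^1*5^1*17^1*41^1*601^1 =50267640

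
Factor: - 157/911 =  - 157^1*911^( - 1 ) 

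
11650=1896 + 9754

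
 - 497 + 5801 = 5304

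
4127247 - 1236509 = 2890738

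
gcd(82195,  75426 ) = 967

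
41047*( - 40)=-1641880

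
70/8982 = 35/4491 = 0.01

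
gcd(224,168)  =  56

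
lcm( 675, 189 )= 4725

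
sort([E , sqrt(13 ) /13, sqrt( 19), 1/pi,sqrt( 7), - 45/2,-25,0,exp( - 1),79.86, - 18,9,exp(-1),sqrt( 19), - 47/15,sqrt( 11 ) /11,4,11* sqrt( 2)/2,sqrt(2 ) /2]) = [ - 25, - 45/2, - 18 ,  -  47/15,0, sqrt (13)/13,sqrt( 11) /11, 1/pi,exp(-1), exp ( - 1),sqrt( 2 )/2,sqrt (7),E, 4,sqrt(19 ), sqrt (19),11*sqrt( 2)/2,9,79.86]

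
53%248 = 53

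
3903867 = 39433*99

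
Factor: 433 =433^1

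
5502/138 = 917/23 = 39.87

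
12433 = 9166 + 3267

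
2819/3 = 939  +  2/3 = 939.67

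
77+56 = 133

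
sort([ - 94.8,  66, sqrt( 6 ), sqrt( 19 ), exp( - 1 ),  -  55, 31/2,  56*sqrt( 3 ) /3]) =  [ - 94.8, - 55, exp ( - 1),  sqrt( 6 ),sqrt( 19 ),31/2,56*sqrt(3 ) /3,66]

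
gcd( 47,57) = 1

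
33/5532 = 11/1844 =0.01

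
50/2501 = 50/2501 = 0.02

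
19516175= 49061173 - 29544998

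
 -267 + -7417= -7684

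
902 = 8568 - 7666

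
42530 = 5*8506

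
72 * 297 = 21384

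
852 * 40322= 34354344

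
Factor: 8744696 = 2^3*1093087^1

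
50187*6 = 301122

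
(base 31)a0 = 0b100110110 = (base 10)310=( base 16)136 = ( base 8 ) 466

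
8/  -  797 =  - 1 + 789/797 = -  0.01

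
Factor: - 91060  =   - 2^2*5^1*29^1*157^1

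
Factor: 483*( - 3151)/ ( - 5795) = 3^1 * 5^(-1 )*7^1*19^(  -  1)*23^2*61^( - 1)*137^1 = 1521933/5795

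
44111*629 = 27745819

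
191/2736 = 191/2736= 0.07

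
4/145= 4/145= 0.03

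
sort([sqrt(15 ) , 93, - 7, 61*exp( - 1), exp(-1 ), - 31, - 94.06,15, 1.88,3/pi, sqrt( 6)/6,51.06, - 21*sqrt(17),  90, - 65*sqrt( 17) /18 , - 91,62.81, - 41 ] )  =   [ - 94.06, - 91, - 21*sqrt(17 ), -41, - 31,  -  65*sqrt(17)/18, - 7,  exp (-1), sqrt (6 )/6,3/pi,1.88, sqrt(15), 15 , 61*exp( - 1), 51.06,62.81, 90,93 ] 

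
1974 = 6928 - 4954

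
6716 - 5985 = 731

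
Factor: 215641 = 223^1*967^1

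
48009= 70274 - 22265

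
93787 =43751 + 50036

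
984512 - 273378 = 711134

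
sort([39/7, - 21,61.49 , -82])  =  [-82,-21, 39/7, 61.49 ] 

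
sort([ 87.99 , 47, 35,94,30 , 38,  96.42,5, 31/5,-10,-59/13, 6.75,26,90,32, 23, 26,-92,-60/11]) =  [ -92, - 10,-60/11,-59/13,5,31/5 , 6.75, 23, 26,26,  30,32 , 35, 38,  47,87.99 , 90,  94,  96.42]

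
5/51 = 5/51 =0.10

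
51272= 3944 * 13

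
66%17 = 15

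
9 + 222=231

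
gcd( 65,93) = 1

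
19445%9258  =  929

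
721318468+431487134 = 1152805602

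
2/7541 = 2/7541  =  0.00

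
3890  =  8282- 4392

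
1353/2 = 1353/2 = 676.50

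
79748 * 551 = 43941148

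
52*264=13728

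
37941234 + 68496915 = 106438149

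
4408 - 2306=2102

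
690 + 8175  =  8865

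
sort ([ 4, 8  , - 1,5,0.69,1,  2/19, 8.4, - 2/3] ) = [ - 1, - 2/3,  2/19, 0.69, 1,4,5,  8,8.4]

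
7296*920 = 6712320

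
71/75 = 71/75= 0.95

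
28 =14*2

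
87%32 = 23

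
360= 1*360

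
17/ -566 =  - 1 +549/566 = - 0.03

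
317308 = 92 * 3449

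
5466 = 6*911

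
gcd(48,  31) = 1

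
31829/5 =31829/5 = 6365.80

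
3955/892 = 3955/892 = 4.43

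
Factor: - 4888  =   - 2^3*13^1*47^1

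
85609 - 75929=9680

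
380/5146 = 190/2573 = 0.07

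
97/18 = 5+7/18 = 5.39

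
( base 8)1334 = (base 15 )33c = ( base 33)m6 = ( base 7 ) 2064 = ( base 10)732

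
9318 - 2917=6401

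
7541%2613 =2315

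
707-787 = - 80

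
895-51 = 844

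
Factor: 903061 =31^1*29131^1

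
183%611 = 183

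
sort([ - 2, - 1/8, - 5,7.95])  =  [ - 5 ,  -  2, - 1/8,7.95 ]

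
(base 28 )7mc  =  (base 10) 6116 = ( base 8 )13744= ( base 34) 59u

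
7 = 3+4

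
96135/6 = 16022 + 1/2= 16022.50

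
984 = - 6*( - 164) 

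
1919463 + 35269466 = 37188929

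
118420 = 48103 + 70317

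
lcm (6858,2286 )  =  6858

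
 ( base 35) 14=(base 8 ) 47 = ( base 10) 39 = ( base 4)213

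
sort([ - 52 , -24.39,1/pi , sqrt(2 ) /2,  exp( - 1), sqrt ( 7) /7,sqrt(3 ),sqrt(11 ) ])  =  [- 52,-24.39 , 1/pi,exp(-1 ), sqrt( 7 )/7,sqrt(2) /2,sqrt(3 ), sqrt( 11)]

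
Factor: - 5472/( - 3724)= 72/49 = 2^3*3^2*7^ ( - 2 )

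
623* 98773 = 61535579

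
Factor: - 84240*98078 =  - 2^5*3^4  *5^1*13^1*19^1*29^1*89^1=- 8262090720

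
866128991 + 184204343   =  1050333334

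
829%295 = 239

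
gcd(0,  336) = 336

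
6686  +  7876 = 14562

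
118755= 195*609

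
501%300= 201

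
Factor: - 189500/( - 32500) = 379/65  =  5^ ( - 1)*13^( -1 ) * 379^1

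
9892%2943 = 1063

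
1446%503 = 440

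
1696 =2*848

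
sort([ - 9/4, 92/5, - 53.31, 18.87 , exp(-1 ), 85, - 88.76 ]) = [ - 88.76, - 53.31, - 9/4, exp( - 1 ), 92/5, 18.87, 85]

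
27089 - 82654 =-55565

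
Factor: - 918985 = -5^1 *183797^1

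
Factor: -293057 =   -  227^1*1291^1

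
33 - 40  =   - 7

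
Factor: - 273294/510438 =-3^3 * 7^1 *353^( - 1 ) = - 189/353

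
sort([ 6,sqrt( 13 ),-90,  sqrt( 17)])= [ - 90,sqrt(13),sqrt( 17),6]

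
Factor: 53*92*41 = 2^2* 23^1* 41^1*53^1 = 199916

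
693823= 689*1007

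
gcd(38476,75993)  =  1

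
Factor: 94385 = 5^1*43^1*439^1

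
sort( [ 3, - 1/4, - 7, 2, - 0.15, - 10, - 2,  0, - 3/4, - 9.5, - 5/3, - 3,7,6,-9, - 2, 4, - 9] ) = [ - 10,-9.5, - 9, - 9, - 7, - 3, - 2, - 2, - 5/3, - 3/4, - 1/4, - 0.15, 0, 2, 3,4, 6,7 ]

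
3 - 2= 1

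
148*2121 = 313908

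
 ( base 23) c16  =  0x18E9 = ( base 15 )1d52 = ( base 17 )1512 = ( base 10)6377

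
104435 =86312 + 18123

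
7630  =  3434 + 4196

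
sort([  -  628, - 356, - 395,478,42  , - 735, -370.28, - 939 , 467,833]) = [- 939, - 735, - 628 , - 395,  -  370.28, - 356,42,467, 478,833 ] 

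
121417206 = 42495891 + 78921315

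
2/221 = 2/221 = 0.01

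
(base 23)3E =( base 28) 2r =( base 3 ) 10002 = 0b1010011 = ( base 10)83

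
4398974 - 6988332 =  - 2589358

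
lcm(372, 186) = 372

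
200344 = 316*634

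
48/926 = 24/463 = 0.05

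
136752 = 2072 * 66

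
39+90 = 129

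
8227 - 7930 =297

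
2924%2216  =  708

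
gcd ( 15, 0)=15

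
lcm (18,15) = 90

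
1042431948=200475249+841956699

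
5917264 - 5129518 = 787746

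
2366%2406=2366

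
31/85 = 31/85 = 0.36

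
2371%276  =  163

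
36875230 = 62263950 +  - 25388720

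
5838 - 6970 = - 1132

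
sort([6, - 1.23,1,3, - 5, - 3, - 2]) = [ - 5 , - 3, - 2, - 1.23, 1,  3,6]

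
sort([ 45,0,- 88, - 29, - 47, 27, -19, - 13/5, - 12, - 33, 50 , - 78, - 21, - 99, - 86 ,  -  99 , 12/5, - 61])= [-99 , -99 ,  -  88, - 86, - 78,  -  61, - 47, - 33,-29,-21, - 19 , - 12, - 13/5 , 0,  12/5,27,45, 50 ]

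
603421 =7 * 86203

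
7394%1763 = 342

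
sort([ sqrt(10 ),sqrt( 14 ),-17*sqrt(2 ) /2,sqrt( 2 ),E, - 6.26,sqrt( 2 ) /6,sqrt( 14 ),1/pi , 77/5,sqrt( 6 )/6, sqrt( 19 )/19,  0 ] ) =[ - 17 * sqrt(2) /2,-6.26,0,sqrt( 19 )/19,sqrt (2 )/6,  1/pi,  sqrt( 6)/6,sqrt (2),E, sqrt( 10), sqrt( 14),sqrt(14), 77/5 ]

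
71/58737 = 71/58737 =0.00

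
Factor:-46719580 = -2^2*5^1*29^1*109^1*739^1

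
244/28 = 61/7 = 8.71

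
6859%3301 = 257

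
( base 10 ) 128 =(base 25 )53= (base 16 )80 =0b10000000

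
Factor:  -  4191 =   -  3^1*11^1*127^1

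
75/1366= 75/1366 = 0.05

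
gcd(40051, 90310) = 11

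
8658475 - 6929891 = 1728584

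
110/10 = 11 =11.00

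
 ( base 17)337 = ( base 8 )1635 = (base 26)19f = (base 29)12Q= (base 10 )925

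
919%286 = 61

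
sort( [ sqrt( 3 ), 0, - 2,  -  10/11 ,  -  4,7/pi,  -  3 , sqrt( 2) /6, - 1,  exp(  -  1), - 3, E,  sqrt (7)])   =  [  -  4,  -  3,  -  3, - 2 , - 1, - 10/11,0,sqrt( 2)/6, exp( - 1) , sqrt(3), 7/pi , sqrt( 7 ),E ]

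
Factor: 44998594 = 2^1*22499297^1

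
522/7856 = 261/3928 =0.07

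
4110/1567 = 2 + 976/1567 = 2.62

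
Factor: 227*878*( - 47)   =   - 9367382 = -2^1*47^1*227^1*439^1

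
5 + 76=81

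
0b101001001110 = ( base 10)2638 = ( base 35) 25D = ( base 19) 75G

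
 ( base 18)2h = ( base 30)1n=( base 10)53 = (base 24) 25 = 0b110101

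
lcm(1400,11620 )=116200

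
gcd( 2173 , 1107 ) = 41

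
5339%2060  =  1219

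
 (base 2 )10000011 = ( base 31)47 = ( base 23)5g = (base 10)131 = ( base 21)65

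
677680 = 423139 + 254541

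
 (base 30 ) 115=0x3A7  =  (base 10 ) 935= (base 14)4ab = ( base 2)1110100111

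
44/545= 44/545 = 0.08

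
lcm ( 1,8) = 8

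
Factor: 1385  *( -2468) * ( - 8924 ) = 30503838320 =2^4*5^1*23^1 * 97^1*277^1 * 617^1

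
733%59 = 25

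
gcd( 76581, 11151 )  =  9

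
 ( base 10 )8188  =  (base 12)48A4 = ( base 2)1111111111100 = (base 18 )174G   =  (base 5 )230223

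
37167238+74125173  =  111292411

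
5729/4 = 1432 + 1/4 =1432.25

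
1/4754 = 1/4754=0.00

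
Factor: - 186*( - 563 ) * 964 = 2^3*3^1 * 31^1*241^1*563^1 = 100948152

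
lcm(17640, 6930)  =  194040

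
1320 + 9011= 10331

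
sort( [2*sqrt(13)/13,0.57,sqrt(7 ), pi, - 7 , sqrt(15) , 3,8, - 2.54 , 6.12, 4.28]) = [ -7, - 2.54, 2*sqrt(13)/13,0.57,sqrt( 7),3, pi,sqrt(15),4.28, 6.12,8 ] 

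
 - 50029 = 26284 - 76313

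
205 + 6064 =6269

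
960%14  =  8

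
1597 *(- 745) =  -1189765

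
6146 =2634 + 3512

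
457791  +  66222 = 524013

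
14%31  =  14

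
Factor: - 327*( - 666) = 217782 = 2^1*3^3*37^1 * 109^1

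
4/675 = 4/675 = 0.01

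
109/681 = 109/681 = 0.16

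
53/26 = 53/26  =  2.04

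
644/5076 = 161/1269 = 0.13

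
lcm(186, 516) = 15996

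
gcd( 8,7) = 1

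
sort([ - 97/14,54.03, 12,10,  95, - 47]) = [ - 47, - 97/14, 10, 12, 54.03,95]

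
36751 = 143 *257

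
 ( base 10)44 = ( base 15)2e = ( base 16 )2C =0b101100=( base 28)1g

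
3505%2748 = 757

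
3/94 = 3/94 = 0.03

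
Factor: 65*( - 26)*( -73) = 2^1*5^1*13^2*73^1 = 123370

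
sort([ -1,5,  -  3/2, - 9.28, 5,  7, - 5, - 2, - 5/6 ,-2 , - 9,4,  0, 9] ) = [ - 9.28 , - 9,  -  5 , - 2, - 2, - 3/2, - 1 ,-5/6, 0, 4,  5,  5 , 7,9]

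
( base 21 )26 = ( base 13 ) 39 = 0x30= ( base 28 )1k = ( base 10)48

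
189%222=189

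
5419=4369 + 1050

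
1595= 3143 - 1548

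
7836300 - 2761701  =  5074599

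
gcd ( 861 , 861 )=861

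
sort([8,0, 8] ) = [0, 8,8]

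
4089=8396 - 4307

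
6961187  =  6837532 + 123655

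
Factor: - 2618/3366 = - 3^( - 2 )*7^1  =  - 7/9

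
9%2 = 1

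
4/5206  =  2/2603 = 0.00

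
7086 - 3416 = 3670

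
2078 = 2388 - 310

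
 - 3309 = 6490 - 9799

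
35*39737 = 1390795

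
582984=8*72873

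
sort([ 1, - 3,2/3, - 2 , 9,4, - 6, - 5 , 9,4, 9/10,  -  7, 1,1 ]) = [ - 7,-6, - 5, - 3, - 2,2/3,9/10, 1,1,1,4, 4 , 9, 9]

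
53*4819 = 255407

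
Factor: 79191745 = 5^1*15838349^1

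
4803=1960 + 2843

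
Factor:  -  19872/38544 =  - 414/803 = -  2^1* 3^2*11^( - 1)*23^1*73^( - 1 )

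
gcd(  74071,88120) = 1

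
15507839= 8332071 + 7175768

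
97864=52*1882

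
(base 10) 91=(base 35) 2L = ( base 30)31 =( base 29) 34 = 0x5B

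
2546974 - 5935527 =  - 3388553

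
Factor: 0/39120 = 0^1 = 0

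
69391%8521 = 1223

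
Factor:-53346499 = -23^1*2319413^1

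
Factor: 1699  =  1699^1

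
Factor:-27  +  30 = 3^1 = 3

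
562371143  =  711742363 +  - 149371220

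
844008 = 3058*276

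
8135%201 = 95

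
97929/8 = 97929/8 = 12241.12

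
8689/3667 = 8689/3667 = 2.37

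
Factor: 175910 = 2^1*5^1*7^2 * 359^1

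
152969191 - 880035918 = -727066727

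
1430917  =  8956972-7526055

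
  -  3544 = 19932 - 23476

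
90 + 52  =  142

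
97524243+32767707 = 130291950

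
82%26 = 4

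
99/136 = 99/136 = 0.73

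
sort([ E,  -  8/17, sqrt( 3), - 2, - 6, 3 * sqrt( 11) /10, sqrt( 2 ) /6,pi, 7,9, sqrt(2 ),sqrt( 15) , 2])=[ - 6, - 2,-8/17, sqrt(2 ) /6,3*sqrt ( 11 )/10, sqrt( 2 ),  sqrt( 3 ), 2, E, pi,sqrt( 15), 7, 9 ]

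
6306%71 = 58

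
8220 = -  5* (-1644) 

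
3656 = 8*457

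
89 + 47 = 136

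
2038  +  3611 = 5649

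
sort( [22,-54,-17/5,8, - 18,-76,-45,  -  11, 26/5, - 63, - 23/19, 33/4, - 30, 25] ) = [ - 76, - 63, - 54, - 45, -30,-18,-11, - 17/5, - 23/19, 26/5  ,  8,33/4, 22 , 25 ] 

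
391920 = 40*9798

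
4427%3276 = 1151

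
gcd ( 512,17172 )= 4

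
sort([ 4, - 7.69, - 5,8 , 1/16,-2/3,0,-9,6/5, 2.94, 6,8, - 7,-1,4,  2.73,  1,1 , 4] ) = [-9, - 7.69, - 7, - 5,  -  1,  -  2/3,0,1/16,1,1,6/5,  2.73,2.94,4, 4,4,6,  8,8 ] 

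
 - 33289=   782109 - 815398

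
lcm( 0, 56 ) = 0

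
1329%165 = 9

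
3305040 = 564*5860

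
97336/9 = 10815 + 1/9 = 10815.11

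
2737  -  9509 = - 6772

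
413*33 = 13629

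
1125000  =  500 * 2250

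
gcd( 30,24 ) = 6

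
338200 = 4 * 84550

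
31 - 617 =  - 586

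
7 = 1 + 6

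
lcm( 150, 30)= 150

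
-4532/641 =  - 4532/641 = - 7.07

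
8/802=4/401 = 0.01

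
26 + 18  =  44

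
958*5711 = 5471138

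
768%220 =108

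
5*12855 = 64275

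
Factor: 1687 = 7^1*241^1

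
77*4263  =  328251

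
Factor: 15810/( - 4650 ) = -17/5 = - 5^( - 1 )*17^1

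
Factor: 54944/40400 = 2^1*5^(-2)*17^1 = 34/25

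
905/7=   905/7  =  129.29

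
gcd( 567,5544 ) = 63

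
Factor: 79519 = 11^1*7229^1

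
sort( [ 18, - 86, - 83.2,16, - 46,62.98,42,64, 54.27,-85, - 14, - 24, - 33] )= [ - 86, - 85, - 83.2, - 46,  -  33, - 24, - 14,16,18,42,54.27,62.98, 64 ]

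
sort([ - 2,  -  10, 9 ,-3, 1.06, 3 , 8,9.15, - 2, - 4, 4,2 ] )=[ - 10, - 4,  -  3, - 2, - 2,1.06, 2,3, 4,8, 9, 9.15]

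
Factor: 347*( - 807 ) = - 3^1*269^1*347^1 =- 280029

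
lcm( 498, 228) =18924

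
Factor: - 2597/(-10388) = 1/4 = 2^(  -  2)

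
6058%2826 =406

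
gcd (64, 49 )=1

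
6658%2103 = 349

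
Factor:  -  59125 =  - 5^3 * 11^1 * 43^1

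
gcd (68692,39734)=2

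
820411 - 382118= 438293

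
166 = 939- 773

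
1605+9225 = 10830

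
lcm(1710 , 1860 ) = 106020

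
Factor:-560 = -2^4*5^1*7^1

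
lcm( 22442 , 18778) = 920122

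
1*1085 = 1085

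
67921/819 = 9703/117  =  82.93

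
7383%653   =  200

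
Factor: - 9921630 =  - 2^1*3^1*5^1*330721^1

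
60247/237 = 60247/237 = 254.21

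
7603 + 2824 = 10427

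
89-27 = 62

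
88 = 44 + 44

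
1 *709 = 709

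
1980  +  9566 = 11546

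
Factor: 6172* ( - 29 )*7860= -1406845680=- 2^4*3^1*5^1*29^1*131^1*  1543^1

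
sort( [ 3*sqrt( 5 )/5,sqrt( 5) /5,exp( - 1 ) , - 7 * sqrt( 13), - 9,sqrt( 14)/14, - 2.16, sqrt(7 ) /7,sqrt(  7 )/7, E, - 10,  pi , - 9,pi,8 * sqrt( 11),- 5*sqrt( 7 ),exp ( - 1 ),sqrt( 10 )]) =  [ - 7*sqrt ( 13 ),  -  5*sqrt( 7), - 10, - 9, - 9 , - 2.16, sqrt( 14) /14 , exp( - 1),exp ( - 1 ),sqrt( 7) /7,sqrt( 7)/7,sqrt( 5 ) /5,3*sqrt( 5)/5, E,pi, pi,sqrt(10), 8*sqrt( 11 )]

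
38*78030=2965140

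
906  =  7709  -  6803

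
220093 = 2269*97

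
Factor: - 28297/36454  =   - 2^( - 1 )*11^(-1)*1657^ ( -1 )*28297^1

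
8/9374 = 4/4687 = 0.00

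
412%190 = 32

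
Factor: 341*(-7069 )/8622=-2^(-1) *3^ ( - 2)*11^1 *31^1*479^ (-1)*7069^1 = - 2410529/8622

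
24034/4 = 6008  +  1/2 =6008.50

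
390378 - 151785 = 238593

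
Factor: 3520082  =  2^1*79^1*22279^1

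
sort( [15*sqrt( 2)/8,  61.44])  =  [ 15*sqrt(2)/8,61.44 ]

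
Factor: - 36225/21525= -69/41 = - 3^1*23^1 * 41^(-1)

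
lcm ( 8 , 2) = 8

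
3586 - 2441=1145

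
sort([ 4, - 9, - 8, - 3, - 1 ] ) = [ - 9, - 8,-3, - 1, 4 ] 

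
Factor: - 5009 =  -5009^1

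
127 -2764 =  - 2637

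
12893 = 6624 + 6269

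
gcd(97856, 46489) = 1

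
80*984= 78720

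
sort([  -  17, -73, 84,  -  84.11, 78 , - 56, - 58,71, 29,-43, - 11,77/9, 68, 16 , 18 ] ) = [ - 84.11, - 73,-58 ,-56,-43 , - 17,- 11,77/9, 16,18 , 29,68, 71,  78, 84]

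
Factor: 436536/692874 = 2^2*3^( - 1)* 7^(-1)*13^( - 1)*43^1  =  172/273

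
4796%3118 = 1678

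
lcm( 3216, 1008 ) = 67536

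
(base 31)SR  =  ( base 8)1577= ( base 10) 895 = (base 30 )tp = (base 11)744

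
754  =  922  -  168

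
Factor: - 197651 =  - 197651^1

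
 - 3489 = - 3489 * 1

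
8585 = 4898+3687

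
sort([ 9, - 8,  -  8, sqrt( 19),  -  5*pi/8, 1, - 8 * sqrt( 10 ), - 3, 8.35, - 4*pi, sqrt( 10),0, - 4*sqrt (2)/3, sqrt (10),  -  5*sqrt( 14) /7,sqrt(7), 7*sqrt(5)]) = [ - 8*sqrt(10) , -4*pi, - 8, - 8,-3, - 5*sqrt(14) /7 , - 5*pi/8, - 4*sqrt( 2 ) /3, 0, 1, sqrt( 7 ), sqrt( 10 ), sqrt( 10), sqrt(19 ), 8.35,9, 7*sqrt( 5)]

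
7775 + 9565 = 17340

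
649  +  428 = 1077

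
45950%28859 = 17091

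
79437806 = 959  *82834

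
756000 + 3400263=4156263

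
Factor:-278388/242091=  -  836/727 = -  2^2 * 11^1 * 19^1 * 727^(-1) 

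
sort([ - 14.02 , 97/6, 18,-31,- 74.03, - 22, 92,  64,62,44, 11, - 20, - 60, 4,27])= [-74.03, - 60,-31, - 22,-20, - 14.02,4, 11,97/6, 18,27, 44,62 , 64,92] 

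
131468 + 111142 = 242610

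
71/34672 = 71/34672  =  0.00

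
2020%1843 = 177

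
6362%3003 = 356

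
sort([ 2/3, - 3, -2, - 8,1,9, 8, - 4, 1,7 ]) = [ - 8, - 4,  -  3, - 2,2/3, 1, 1, 7,8,9]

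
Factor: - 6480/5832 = -2^1*3^(-2)*5^1 = -10/9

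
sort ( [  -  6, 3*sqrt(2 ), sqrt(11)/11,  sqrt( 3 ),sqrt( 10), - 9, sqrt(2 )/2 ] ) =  [ - 9, - 6 , sqrt (11 ) /11, sqrt ( 2 ) /2, sqrt( 3),sqrt ( 10 ),3* sqrt( 2 ) ] 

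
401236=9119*44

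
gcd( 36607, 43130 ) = 1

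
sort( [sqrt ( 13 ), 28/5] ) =[ sqrt( 13 ),28/5 ]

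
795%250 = 45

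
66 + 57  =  123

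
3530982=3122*1131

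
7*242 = 1694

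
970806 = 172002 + 798804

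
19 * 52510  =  997690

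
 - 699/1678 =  - 699/1678 = - 0.42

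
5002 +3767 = 8769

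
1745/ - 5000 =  - 349/1000 = - 0.35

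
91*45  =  4095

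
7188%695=238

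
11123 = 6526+4597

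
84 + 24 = 108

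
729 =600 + 129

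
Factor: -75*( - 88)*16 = 105600= 2^7*3^1*5^2*11^1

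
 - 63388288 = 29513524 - 92901812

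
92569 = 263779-171210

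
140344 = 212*662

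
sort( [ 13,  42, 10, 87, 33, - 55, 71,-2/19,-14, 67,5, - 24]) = [-55, - 24, - 14,  -  2/19,5, 10, 13,  33, 42 , 67,71,87 ]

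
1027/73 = 14 + 5/73 = 14.07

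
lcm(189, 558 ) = 11718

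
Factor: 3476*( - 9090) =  - 2^3*3^2*5^1 * 11^1 * 79^1 * 101^1 = - 31596840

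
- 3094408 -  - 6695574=3601166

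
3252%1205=842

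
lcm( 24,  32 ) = 96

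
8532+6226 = 14758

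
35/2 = 17 + 1/2  =  17.50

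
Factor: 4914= 2^1*3^3*7^1*13^1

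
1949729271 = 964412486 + 985316785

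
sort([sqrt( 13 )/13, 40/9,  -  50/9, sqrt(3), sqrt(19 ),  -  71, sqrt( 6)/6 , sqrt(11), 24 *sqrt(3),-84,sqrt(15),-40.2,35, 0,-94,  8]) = [ - 94 ,  -  84, -71, - 40.2, - 50/9, 0, sqrt(13 ) /13, sqrt(6 ) /6, sqrt(3), sqrt ( 11), sqrt( 15), sqrt ( 19 ), 40/9, 8,35 , 24  *sqrt( 3) ] 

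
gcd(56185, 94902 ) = 1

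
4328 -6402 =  - 2074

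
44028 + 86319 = 130347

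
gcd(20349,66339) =63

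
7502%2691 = 2120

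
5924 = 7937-2013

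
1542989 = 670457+872532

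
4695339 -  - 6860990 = 11556329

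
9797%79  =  1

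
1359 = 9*151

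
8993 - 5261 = 3732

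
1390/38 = 695/19 = 36.58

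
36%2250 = 36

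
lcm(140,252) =1260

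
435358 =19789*22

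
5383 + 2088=7471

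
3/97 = 3/97 = 0.03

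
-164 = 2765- 2929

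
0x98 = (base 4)2120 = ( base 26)5m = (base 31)4S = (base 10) 152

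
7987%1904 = 371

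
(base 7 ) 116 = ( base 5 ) 222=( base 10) 62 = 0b111110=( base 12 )52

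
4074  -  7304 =  -  3230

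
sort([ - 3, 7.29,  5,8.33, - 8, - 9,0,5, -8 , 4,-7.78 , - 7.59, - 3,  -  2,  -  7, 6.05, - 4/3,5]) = [ - 9,-8, - 8, - 7.78,-7.59,-7, - 3, - 3, - 2, - 4/3 , 0,4, 5, 5 , 5,6.05,  7.29,8.33]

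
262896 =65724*4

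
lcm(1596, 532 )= 1596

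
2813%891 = 140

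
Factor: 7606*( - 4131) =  - 31420386 = - 2^1*3^5*17^1*3803^1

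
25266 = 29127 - 3861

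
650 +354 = 1004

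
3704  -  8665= - 4961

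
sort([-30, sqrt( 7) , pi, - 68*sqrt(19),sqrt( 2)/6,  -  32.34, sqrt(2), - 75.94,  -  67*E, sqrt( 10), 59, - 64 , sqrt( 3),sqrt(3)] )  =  [-68*sqrt ( 19), - 67*E, - 75.94 , -64, - 32.34, - 30, sqrt(2)/6,sqrt(2),sqrt( 3), sqrt(3 ), sqrt(7 ),pi,sqrt( 10),  59 ]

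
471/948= 157/316 = 0.50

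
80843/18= 4491+5/18 = 4491.28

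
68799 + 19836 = 88635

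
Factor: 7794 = 2^1*3^2*433^1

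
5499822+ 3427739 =8927561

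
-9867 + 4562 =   -  5305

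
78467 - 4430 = 74037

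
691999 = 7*98857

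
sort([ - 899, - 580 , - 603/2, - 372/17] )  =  [ - 899, -580, - 603/2, - 372/17] 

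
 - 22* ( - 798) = 17556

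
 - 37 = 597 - 634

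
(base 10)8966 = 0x2306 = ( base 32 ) 8o6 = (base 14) 33A6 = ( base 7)35066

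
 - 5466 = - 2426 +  - 3040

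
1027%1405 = 1027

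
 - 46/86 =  - 23/43 = - 0.53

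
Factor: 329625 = 3^2*5^3*293^1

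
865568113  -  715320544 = 150247569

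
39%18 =3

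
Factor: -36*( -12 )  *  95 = 41040 =2^4 *3^3 * 5^1*19^1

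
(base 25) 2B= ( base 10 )61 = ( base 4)331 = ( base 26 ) 29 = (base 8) 75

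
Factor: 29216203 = 29216203^1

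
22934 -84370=-61436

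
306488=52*5894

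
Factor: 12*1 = 2^2* 3^1 = 12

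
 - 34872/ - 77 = 452 + 68/77 = 452.88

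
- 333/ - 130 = 2 + 73/130= 2.56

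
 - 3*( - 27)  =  81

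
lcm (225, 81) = 2025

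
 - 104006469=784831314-888837783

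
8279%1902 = 671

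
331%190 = 141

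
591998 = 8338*71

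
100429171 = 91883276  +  8545895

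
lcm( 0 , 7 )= 0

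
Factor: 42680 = 2^3*5^1*11^1*97^1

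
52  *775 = 40300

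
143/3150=143/3150 = 0.05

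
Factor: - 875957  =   - 19^1 * 46103^1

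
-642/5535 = -1 + 1631/1845  =  -0.12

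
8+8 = 16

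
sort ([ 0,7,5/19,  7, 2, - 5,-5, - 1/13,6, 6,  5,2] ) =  [ - 5, - 5,-1/13 , 0, 5/19, 2,2, 5,6,6,7,7]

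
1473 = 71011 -69538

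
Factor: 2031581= 359^1*5659^1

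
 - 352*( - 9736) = 3427072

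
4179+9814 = 13993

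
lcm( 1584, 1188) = 4752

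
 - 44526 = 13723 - 58249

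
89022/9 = 29674/3 =9891.33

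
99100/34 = 49550/17 = 2914.71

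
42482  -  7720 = 34762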